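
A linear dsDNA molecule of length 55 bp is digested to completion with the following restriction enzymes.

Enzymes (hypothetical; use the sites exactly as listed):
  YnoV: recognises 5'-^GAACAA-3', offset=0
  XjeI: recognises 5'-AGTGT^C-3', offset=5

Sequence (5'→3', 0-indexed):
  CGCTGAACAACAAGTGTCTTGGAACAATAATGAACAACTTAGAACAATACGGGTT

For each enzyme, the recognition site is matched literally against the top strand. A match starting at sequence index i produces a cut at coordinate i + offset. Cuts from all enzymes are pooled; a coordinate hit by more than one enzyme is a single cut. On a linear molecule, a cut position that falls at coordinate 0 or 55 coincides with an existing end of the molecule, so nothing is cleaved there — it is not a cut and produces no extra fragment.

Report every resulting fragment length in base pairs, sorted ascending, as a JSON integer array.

[4,4,10,10,13,14]

Per-enzyme occurrences:
  YnoV GAACAA/0: at [4, 21, 31, 41] ⇒ [4, 21, 31, 41]
  XjeI AGTGTC/5: at [12] ⇒ [17]

All cut coordinates (distinct, sorted): [4, 17, 21, 31, 41]

Fragments:
  [0,4): 4 bp
  [4,17): 13 bp
  [17,21): 4 bp
  [21,31): 10 bp
  [31,41): 10 bp
  [41,55): 14 bp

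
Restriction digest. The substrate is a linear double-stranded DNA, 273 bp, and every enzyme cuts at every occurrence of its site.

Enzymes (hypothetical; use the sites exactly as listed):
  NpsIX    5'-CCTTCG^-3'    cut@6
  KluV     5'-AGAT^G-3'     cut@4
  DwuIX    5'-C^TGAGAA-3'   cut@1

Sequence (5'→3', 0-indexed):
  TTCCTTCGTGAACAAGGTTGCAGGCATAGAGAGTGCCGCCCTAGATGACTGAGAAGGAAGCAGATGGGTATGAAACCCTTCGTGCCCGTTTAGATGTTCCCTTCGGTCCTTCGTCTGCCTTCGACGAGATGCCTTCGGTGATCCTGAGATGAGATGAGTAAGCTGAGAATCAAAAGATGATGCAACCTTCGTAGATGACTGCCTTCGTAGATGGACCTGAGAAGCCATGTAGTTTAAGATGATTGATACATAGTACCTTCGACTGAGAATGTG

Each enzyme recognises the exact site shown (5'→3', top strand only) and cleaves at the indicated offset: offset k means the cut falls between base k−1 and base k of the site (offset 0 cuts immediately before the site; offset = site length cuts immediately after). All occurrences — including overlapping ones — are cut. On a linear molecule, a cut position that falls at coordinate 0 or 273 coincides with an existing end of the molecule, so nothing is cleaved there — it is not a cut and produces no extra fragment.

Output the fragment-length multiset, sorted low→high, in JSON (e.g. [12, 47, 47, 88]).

[2,3,5,5,5,5,7,7,8,8,8,10,10,10,11,13,13,13,15,16,17,21,23,38]

Scan for sites:
  NpsIX CCTTCG/6: at [2, 76, 99, 107, 117, 131, 185, 201, 255] ⇒ [8, 82, 105, 113, 123, 137, 191, 207, 261]
  KluV AGATG/4: at [42, 61, 91, 126, 146, 151, 174, 192, 208, 236] ⇒ [46, 65, 95, 130, 150, 155, 178, 196, 212, 240]
  DwuIX CTGAGAA/1: at [48, 162, 216, 262] ⇒ [49, 163, 217, 263]

All cut coordinates (distinct, sorted): [8, 46, 49, 65, 82, 95, 105, 113, 123, 130, 137, 150, 155, 163, 178, 191, 196, 207, 212, 217, 240, 261, 263]

Fragments:
  [0,8): 8 bp
  [8,46): 38 bp
  [46,49): 3 bp
  [49,65): 16 bp
  [65,82): 17 bp
  [82,95): 13 bp
  [95,105): 10 bp
  [105,113): 8 bp
  [113,123): 10 bp
  [123,130): 7 bp
  [130,137): 7 bp
  [137,150): 13 bp
  [150,155): 5 bp
  [155,163): 8 bp
  [163,178): 15 bp
  [178,191): 13 bp
  [191,196): 5 bp
  [196,207): 11 bp
  [207,212): 5 bp
  [212,217): 5 bp
  [217,240): 23 bp
  [240,261): 21 bp
  [261,263): 2 bp
  [263,273): 10 bp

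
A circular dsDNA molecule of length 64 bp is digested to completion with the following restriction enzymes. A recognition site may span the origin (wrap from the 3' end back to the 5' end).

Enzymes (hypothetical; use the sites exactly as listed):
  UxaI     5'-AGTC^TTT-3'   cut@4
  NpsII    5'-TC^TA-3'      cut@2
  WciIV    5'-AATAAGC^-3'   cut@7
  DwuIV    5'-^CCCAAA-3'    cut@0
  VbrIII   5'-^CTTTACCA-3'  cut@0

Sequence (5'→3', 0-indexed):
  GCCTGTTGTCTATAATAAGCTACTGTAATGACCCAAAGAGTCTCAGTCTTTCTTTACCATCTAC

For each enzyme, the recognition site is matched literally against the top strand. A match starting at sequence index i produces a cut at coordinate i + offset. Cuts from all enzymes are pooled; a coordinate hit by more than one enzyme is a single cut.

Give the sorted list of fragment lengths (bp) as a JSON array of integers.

Site scan:
  UxaI (AGTCTTT, off=4): starts [44] → cuts [48]
  NpsII (TCTA, off=2): starts [8, 59] → cuts [10, 61]
  WciIV (AATAAGC, off=7): starts [13] → cuts [20]
  DwuIV (CCCAAA, off=0): starts [31] → cuts [31]
  VbrIII (CTTTACCA, off=0): starts [51] → cuts [51]

All cut coordinates (distinct, sorted): [10, 20, 31, 48, 51, 61]

Fragments:
  10→20: 10 bp
  20→31: 11 bp
  31→48: 17 bp
  48→51: 3 bp
  51→61: 10 bp
  61→10 (wrap): 64-61+10 = 13 bp

[3,10,10,11,13,17]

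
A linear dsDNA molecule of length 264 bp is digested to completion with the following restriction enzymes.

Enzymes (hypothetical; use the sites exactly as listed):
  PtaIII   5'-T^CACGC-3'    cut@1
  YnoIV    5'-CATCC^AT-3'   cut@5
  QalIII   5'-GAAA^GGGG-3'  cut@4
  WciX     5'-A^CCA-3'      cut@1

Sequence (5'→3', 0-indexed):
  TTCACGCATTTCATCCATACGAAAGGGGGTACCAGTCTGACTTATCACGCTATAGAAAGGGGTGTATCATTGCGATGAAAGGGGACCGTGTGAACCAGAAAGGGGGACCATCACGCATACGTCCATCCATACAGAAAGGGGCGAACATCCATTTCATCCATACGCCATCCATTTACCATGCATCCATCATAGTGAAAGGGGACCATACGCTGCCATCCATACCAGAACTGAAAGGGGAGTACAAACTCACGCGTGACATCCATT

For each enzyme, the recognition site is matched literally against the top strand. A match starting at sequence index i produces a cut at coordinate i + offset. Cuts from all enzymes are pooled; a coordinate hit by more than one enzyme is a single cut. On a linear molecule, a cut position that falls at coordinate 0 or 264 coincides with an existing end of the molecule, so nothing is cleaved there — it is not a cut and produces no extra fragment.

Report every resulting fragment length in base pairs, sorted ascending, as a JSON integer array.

Site scan:
  PtaIII (TCACGC, off=1): starts [1, 44, 110, 246] → cuts [2, 45, 111, 247]
  YnoIV (CATCCAT, off=5): starts [11, 123, 145, 154, 165, 180, 213, 256] → cuts [16, 128, 150, 159, 170, 185, 218, 261]
  QalIII (GAAAGGGG, off=4): starts [20, 54, 76, 97, 133, 193, 229] → cuts [24, 58, 80, 101, 137, 197, 233]
  WciX (ACCA, off=1): starts [30, 93, 106, 174, 201, 220] → cuts [31, 94, 107, 175, 202, 221]

Pooled cuts: [2, 16, 24, 31, 45, 58, 80, 94, 101, 107, 111, 128, 137, 150, 159, 170, 175, 185, 197, 202, 218, 221, 233, 247, 261]

Fragments:
  [0,2): 2 bp
  [2,16): 14 bp
  [16,24): 8 bp
  [24,31): 7 bp
  [31,45): 14 bp
  [45,58): 13 bp
  [58,80): 22 bp
  [80,94): 14 bp
  [94,101): 7 bp
  [101,107): 6 bp
  [107,111): 4 bp
  [111,128): 17 bp
  [128,137): 9 bp
  [137,150): 13 bp
  [150,159): 9 bp
  [159,170): 11 bp
  [170,175): 5 bp
  [175,185): 10 bp
  [185,197): 12 bp
  [197,202): 5 bp
  [202,218): 16 bp
  [218,221): 3 bp
  [221,233): 12 bp
  [233,247): 14 bp
  [247,261): 14 bp
  [261,264): 3 bp

[2,3,3,4,5,5,6,7,7,8,9,9,10,11,12,12,13,13,14,14,14,14,14,16,17,22]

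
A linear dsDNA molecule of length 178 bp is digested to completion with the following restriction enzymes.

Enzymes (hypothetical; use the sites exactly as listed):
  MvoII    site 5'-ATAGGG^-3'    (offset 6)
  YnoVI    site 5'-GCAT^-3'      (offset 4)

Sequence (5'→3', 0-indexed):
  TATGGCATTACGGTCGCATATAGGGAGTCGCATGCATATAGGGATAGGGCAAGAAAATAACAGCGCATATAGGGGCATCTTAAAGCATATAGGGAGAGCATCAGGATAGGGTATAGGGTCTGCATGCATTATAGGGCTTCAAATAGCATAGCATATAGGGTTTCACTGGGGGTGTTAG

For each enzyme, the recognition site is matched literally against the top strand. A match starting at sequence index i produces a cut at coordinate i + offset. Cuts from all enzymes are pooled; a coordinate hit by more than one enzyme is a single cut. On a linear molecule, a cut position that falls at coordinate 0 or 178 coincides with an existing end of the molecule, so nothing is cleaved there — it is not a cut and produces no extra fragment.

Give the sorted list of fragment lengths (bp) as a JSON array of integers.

[4,4,4,5,6,6,6,6,6,6,7,7,7,7,8,8,10,10,11,13,18,19]

Per-enzyme occurrences:
  MvoII ATAGGG/6: at [19, 37, 43, 68, 88, 105, 112, 130, 154] ⇒ [25, 43, 49, 74, 94, 111, 118, 136, 160]
  YnoVI GCAT/4: at [4, 15, 29, 33, 64, 74, 84, 97, 121, 125, 145, 150] ⇒ [8, 19, 33, 37, 68, 78, 88, 101, 125, 129, 149, 154]

All cut coordinates (distinct, sorted): [8, 19, 25, 33, 37, 43, 49, 68, 74, 78, 88, 94, 101, 111, 118, 125, 129, 136, 149, 154, 160]

Fragment lengths:
  [0,8): 8 bp
  [8,19): 11 bp
  [19,25): 6 bp
  [25,33): 8 bp
  [33,37): 4 bp
  [37,43): 6 bp
  [43,49): 6 bp
  [49,68): 19 bp
  [68,74): 6 bp
  [74,78): 4 bp
  [78,88): 10 bp
  [88,94): 6 bp
  [94,101): 7 bp
  [101,111): 10 bp
  [111,118): 7 bp
  [118,125): 7 bp
  [125,129): 4 bp
  [129,136): 7 bp
  [136,149): 13 bp
  [149,154): 5 bp
  [154,160): 6 bp
  [160,178): 18 bp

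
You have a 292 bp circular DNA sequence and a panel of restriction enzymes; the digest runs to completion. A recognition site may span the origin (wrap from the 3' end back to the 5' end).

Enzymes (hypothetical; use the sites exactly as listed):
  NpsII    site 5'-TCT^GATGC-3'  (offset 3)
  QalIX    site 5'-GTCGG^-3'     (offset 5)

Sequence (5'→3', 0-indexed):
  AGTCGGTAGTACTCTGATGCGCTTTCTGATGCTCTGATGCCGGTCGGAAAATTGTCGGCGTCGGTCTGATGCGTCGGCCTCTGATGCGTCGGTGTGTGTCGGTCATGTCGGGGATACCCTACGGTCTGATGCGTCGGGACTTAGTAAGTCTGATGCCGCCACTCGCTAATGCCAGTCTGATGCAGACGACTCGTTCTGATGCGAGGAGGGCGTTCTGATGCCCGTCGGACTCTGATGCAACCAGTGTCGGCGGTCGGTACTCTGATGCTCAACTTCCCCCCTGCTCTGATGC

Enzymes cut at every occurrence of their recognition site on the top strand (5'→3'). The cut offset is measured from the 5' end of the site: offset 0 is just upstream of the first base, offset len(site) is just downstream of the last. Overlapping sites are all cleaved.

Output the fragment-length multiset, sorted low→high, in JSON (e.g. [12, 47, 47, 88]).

[3,5,5,6,6,7,8,9,9,10,10,10,10,11,11,12,12,12,14,16,17,19,19,24,27]

Per-enzyme occurrences:
  NpsII TCTGATGC/3: at [12, 24, 32, 64, 79, 124, 148, 175, 194, 213, 230, 260, 284] ⇒ [15, 27, 35, 67, 82, 127, 151, 178, 197, 216, 233, 263, 287]
  QalIX GTCGG/5: at [1, 42, 53, 59, 72, 87, 97, 106, 132, 223, 245, 252] ⇒ [6, 47, 58, 64, 77, 92, 102, 111, 137, 228, 250, 257]

Pooled cuts: [6, 15, 27, 35, 47, 58, 64, 67, 77, 82, 92, 102, 111, 127, 137, 151, 178, 197, 216, 228, 233, 250, 257, 263, 287]

Fragment lengths:
  6→15: 9 bp
  15→27: 12 bp
  27→35: 8 bp
  35→47: 12 bp
  47→58: 11 bp
  58→64: 6 bp
  64→67: 3 bp
  67→77: 10 bp
  77→82: 5 bp
  82→92: 10 bp
  92→102: 10 bp
  102→111: 9 bp
  111→127: 16 bp
  127→137: 10 bp
  137→151: 14 bp
  151→178: 27 bp
  178→197: 19 bp
  197→216: 19 bp
  216→228: 12 bp
  228→233: 5 bp
  233→250: 17 bp
  250→257: 7 bp
  257→263: 6 bp
  263→287: 24 bp
  287→6 (wrap): 292-287+6 = 11 bp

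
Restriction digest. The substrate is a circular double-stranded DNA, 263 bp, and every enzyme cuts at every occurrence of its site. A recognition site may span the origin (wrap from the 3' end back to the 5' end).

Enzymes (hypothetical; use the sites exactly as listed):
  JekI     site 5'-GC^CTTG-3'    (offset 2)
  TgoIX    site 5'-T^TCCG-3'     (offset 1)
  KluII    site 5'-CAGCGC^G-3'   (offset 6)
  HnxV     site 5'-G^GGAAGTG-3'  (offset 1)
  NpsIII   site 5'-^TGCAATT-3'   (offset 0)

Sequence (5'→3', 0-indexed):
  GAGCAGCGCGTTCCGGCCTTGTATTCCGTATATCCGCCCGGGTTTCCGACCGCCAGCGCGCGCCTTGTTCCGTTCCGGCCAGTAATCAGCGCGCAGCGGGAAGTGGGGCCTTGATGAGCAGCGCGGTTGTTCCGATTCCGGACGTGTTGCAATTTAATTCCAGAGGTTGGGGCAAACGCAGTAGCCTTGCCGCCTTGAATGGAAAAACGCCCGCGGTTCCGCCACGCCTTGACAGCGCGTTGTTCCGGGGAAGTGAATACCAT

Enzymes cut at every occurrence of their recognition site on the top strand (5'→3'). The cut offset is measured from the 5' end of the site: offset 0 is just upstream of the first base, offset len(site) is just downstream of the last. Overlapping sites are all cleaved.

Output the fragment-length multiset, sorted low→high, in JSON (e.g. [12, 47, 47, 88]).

[2,4,5,5,5,5,6,6,6,6,7,8,10,11,11,11,15,15,19,20,24,24,38]

Site scan:
  JekI (GCCTTG, off=2): starts [15, 61, 107, 183, 191, 225] → cuts [17, 63, 109, 185, 193, 227]
  TgoIX (TTCCG, off=1): starts [10, 23, 43, 67, 72, 129, 135, 216, 242] → cuts [11, 24, 44, 68, 73, 130, 136, 217, 243]
  KluII (CAGCGCG, off=6): starts [3, 53, 86, 118, 232] → cuts [9, 59, 92, 124, 238]
  HnxV (GGGAAGTG, off=1): starts [97, 247] → cuts [98, 248]
  NpsIII (TGCAATT, off=0): starts [147] → cuts [147]

Pooled cuts: [9, 11, 17, 24, 44, 59, 63, 68, 73, 92, 98, 109, 124, 130, 136, 147, 185, 193, 217, 227, 238, 243, 248]

Fragments:
  9→11: 2 bp
  11→17: 6 bp
  17→24: 7 bp
  24→44: 20 bp
  44→59: 15 bp
  59→63: 4 bp
  63→68: 5 bp
  68→73: 5 bp
  73→92: 19 bp
  92→98: 6 bp
  98→109: 11 bp
  109→124: 15 bp
  124→130: 6 bp
  130→136: 6 bp
  136→147: 11 bp
  147→185: 38 bp
  185→193: 8 bp
  193→217: 24 bp
  217→227: 10 bp
  227→238: 11 bp
  238→243: 5 bp
  243→248: 5 bp
  248→9 (wrap): 263-248+9 = 24 bp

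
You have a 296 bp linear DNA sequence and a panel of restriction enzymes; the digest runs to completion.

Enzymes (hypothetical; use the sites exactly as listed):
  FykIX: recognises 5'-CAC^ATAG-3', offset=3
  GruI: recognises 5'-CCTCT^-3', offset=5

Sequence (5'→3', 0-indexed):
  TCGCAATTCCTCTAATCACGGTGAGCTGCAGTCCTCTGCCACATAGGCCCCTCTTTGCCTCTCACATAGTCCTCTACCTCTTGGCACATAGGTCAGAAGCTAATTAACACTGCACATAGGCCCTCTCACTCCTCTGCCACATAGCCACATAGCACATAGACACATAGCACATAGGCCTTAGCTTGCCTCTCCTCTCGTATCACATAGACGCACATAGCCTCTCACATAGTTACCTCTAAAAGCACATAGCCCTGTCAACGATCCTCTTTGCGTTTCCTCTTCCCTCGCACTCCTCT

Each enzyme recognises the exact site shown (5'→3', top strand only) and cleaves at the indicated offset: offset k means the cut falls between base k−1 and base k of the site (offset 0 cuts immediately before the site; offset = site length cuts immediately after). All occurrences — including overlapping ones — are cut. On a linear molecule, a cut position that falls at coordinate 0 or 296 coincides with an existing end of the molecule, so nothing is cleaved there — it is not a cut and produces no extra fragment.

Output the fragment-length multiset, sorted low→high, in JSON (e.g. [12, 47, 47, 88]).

[3,3,5,5,5,6,6,7,7,8,8,8,8,8,9,9,10,10,11,12,12,13,13,16,20,22,24,28]

Site scan:
  FykIX (CACATAG, off=3): starts [39, 62, 84, 112, 137, 145, 152, 160, 167, 200, 210, 222, 242] → cuts [42, 65, 87, 115, 140, 148, 155, 163, 170, 203, 213, 225, 245]
  GruI (CCTCT, off=5): starts [8, 32, 49, 57, 70, 76, 121, 130, 185, 190, 217, 232, 262, 275, 291] → cuts [13, 37, 54, 62, 75, 81, 126, 135, 190, 195, 222, 237, 267, 280] (position 296 is a terminus of the linear molecule — no cut)

Pooled cuts: [13, 37, 42, 54, 62, 65, 75, 81, 87, 115, 126, 135, 140, 148, 155, 163, 170, 190, 195, 203, 213, 222, 225, 237, 245, 267, 280]

Fragment lengths:
  [0,13): 13 bp
  [13,37): 24 bp
  [37,42): 5 bp
  [42,54): 12 bp
  [54,62): 8 bp
  [62,65): 3 bp
  [65,75): 10 bp
  [75,81): 6 bp
  [81,87): 6 bp
  [87,115): 28 bp
  [115,126): 11 bp
  [126,135): 9 bp
  [135,140): 5 bp
  [140,148): 8 bp
  [148,155): 7 bp
  [155,163): 8 bp
  [163,170): 7 bp
  [170,190): 20 bp
  [190,195): 5 bp
  [195,203): 8 bp
  [203,213): 10 bp
  [213,222): 9 bp
  [222,225): 3 bp
  [225,237): 12 bp
  [237,245): 8 bp
  [245,267): 22 bp
  [267,280): 13 bp
  [280,296): 16 bp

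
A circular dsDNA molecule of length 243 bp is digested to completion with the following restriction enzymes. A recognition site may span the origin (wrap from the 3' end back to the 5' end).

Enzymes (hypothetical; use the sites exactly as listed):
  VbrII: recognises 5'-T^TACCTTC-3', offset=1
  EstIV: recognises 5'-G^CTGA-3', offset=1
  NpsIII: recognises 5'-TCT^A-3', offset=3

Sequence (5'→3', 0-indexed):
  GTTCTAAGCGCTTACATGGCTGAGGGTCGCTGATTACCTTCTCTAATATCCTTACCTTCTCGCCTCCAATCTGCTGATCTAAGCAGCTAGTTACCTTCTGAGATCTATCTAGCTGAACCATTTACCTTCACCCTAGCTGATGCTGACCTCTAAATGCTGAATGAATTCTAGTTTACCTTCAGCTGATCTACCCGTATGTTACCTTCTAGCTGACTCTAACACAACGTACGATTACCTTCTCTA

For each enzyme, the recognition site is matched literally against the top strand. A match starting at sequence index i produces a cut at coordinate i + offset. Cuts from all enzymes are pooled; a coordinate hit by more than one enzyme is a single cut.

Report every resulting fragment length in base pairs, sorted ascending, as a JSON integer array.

Scan for sites:
  VbrII (TTACCTTC, off=1): starts [33, 51, 90, 121, 172, 198, 231] → cuts [34, 52, 91, 122, 173, 199, 232]
  EstIV (GCTGA, off=1): starts [18, 28, 72, 111, 135, 141, 155, 181, 208] → cuts [19, 29, 73, 112, 136, 142, 156, 182, 209]
  NpsIII (TCTA, off=3): starts [2, 41, 77, 103, 107, 148, 166, 186, 204, 214, 239] → cuts [5, 44, 80, 106, 110, 151, 169, 189, 207, 217, 242]

Pooled cuts: [5, 19, 29, 34, 44, 52, 73, 80, 91, 106, 110, 112, 122, 136, 142, 151, 156, 169, 173, 182, 189, 199, 207, 209, 217, 232, 242]

Fragment lengths:
  5→19: 14 bp
  19→29: 10 bp
  29→34: 5 bp
  34→44: 10 bp
  44→52: 8 bp
  52→73: 21 bp
  73→80: 7 bp
  80→91: 11 bp
  91→106: 15 bp
  106→110: 4 bp
  110→112: 2 bp
  112→122: 10 bp
  122→136: 14 bp
  136→142: 6 bp
  142→151: 9 bp
  151→156: 5 bp
  156→169: 13 bp
  169→173: 4 bp
  173→182: 9 bp
  182→189: 7 bp
  189→199: 10 bp
  199→207: 8 bp
  207→209: 2 bp
  209→217: 8 bp
  217→232: 15 bp
  232→242: 10 bp
  242→5 (wrap): 243-242+5 = 6 bp

[2,2,4,4,5,5,6,6,7,7,8,8,8,9,9,10,10,10,10,10,11,13,14,14,15,15,21]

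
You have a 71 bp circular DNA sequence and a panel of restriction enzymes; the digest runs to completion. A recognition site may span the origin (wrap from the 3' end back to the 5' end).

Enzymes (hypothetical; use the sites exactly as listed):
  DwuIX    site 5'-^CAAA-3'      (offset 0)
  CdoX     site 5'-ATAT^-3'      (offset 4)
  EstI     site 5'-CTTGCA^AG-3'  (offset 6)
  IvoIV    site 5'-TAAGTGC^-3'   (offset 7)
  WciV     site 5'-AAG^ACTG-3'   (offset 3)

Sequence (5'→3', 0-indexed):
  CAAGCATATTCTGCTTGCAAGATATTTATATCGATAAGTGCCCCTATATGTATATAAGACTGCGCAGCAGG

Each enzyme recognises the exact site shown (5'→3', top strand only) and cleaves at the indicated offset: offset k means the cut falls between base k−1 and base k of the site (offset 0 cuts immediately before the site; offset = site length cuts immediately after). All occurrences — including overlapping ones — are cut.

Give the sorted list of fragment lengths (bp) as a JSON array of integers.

[3,6,6,6,8,10,10,22]

Scan for sites:
  DwuIX (CAAA, off=0): no sites
  CdoX (ATAT, off=4): starts [5, 21, 27, 45, 51] → cuts [9, 25, 31, 49, 55]
  EstI (CTTGCAAG, off=6): starts [13] → cuts [19]
  IvoIV (TAAGTGC, off=7): starts [34] → cuts [41]
  WciV (AAGACTG, off=3): starts [55] → cuts [58]

Pooled cuts: [9, 19, 25, 31, 41, 49, 55, 58]

Fragments:
  9→19: 10 bp
  19→25: 6 bp
  25→31: 6 bp
  31→41: 10 bp
  41→49: 8 bp
  49→55: 6 bp
  55→58: 3 bp
  58→9 (wrap): 71-58+9 = 22 bp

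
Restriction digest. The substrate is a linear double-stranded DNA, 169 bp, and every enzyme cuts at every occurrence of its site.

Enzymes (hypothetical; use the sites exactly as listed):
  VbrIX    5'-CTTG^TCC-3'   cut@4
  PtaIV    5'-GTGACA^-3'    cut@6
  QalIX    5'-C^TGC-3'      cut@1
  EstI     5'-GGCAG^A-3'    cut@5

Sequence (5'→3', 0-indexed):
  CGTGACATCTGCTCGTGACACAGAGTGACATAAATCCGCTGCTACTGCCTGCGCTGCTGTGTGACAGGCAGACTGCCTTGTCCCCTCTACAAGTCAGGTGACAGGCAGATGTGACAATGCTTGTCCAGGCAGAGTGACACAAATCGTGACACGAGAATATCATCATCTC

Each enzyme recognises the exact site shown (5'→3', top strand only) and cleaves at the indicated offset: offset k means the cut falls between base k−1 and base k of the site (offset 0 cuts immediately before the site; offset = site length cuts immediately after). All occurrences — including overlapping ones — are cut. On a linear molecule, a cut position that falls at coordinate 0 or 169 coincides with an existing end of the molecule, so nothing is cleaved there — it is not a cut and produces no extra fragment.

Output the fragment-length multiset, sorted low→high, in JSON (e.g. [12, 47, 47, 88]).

[2,2,4,5,5,5,6,7,7,7,7,8,9,9,10,11,12,12,18,23]

Site scan:
  VbrIX CTTGTCC/4: at [76, 119] ⇒ [80, 123]
  PtaIV GTGACA/6: at [1, 14, 24, 60, 97, 110, 133, 145] ⇒ [7, 20, 30, 66, 103, 116, 139, 151]
  QalIX CTGC/1: at [8, 38, 44, 48, 53, 72] ⇒ [9, 39, 45, 49, 54, 73]
  EstI GGCAGA/5: at [66, 103, 127] ⇒ [71, 108, 132]

Pooled cuts: [7, 9, 20, 30, 39, 45, 49, 54, 66, 71, 73, 80, 103, 108, 116, 123, 132, 139, 151]

Fragments:
  [0,7): 7 bp
  [7,9): 2 bp
  [9,20): 11 bp
  [20,30): 10 bp
  [30,39): 9 bp
  [39,45): 6 bp
  [45,49): 4 bp
  [49,54): 5 bp
  [54,66): 12 bp
  [66,71): 5 bp
  [71,73): 2 bp
  [73,80): 7 bp
  [80,103): 23 bp
  [103,108): 5 bp
  [108,116): 8 bp
  [116,123): 7 bp
  [123,132): 9 bp
  [132,139): 7 bp
  [139,151): 12 bp
  [151,169): 18 bp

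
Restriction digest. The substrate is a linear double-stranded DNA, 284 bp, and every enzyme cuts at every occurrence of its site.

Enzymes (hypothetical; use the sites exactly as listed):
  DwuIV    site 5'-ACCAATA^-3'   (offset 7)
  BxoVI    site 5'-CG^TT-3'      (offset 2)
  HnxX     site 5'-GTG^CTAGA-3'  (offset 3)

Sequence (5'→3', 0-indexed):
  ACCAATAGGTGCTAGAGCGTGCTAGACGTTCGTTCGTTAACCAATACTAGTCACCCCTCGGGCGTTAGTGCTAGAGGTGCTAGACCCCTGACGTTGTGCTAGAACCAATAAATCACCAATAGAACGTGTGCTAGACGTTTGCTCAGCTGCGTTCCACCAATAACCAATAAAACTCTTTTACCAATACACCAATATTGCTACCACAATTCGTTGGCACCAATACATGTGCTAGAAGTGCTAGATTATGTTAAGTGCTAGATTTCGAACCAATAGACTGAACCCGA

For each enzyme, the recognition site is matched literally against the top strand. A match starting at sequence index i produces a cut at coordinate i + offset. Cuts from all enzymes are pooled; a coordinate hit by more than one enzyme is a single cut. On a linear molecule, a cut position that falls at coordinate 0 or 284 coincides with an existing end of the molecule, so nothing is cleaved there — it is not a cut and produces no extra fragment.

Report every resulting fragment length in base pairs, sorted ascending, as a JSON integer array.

[4,4,4,5,6,6,7,7,7,7,8,9,9,9,10,10,11,11,12,12,12,14,14,16,17,17,18,18]

Per-enzyme occurrences:
  DwuIV ACCAATA/7: at [0, 39, 103, 114, 155, 162, 179, 187, 215, 265] ⇒ [7, 46, 110, 121, 162, 169, 186, 194, 222, 272]
  BxoVI CGTT/2: at [26, 30, 34, 62, 91, 135, 149, 208] ⇒ [28, 32, 36, 64, 93, 137, 151, 210]
  HnxX GTGCTAGA/3: at [8, 18, 67, 76, 95, 127, 225, 234, 251] ⇒ [11, 21, 70, 79, 98, 130, 228, 237, 254]

All cut coordinates (distinct, sorted): [7, 11, 21, 28, 32, 36, 46, 64, 70, 79, 93, 98, 110, 121, 130, 137, 151, 162, 169, 186, 194, 210, 222, 228, 237, 254, 272]

Fragment lengths:
  [0,7): 7 bp
  [7,11): 4 bp
  [11,21): 10 bp
  [21,28): 7 bp
  [28,32): 4 bp
  [32,36): 4 bp
  [36,46): 10 bp
  [46,64): 18 bp
  [64,70): 6 bp
  [70,79): 9 bp
  [79,93): 14 bp
  [93,98): 5 bp
  [98,110): 12 bp
  [110,121): 11 bp
  [121,130): 9 bp
  [130,137): 7 bp
  [137,151): 14 bp
  [151,162): 11 bp
  [162,169): 7 bp
  [169,186): 17 bp
  [186,194): 8 bp
  [194,210): 16 bp
  [210,222): 12 bp
  [222,228): 6 bp
  [228,237): 9 bp
  [237,254): 17 bp
  [254,272): 18 bp
  [272,284): 12 bp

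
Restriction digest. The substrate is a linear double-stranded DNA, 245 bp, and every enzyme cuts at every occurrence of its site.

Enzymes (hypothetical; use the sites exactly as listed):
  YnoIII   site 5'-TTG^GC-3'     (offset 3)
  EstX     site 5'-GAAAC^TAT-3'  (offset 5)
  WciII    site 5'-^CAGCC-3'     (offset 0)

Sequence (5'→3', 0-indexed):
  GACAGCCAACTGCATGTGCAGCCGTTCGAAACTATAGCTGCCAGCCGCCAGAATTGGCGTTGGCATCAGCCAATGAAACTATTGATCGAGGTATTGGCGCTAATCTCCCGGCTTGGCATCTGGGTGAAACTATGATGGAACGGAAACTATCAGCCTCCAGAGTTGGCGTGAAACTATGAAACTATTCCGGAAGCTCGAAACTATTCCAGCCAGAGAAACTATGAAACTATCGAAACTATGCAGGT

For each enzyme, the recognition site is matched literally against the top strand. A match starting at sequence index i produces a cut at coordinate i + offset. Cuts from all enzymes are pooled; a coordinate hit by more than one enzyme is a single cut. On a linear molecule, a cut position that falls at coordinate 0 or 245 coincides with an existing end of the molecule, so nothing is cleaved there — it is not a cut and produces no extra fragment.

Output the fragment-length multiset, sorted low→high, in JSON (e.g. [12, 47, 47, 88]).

[2,3,4,5,6,8,8,9,9,9,9,13,13,14,15,15,15,16,17,17,19,19]

Scan for sites:
  YnoIII TTGGC/3: at [53, 59, 93, 112, 162] ⇒ [56, 62, 96, 115, 165]
  EstX GAAACTAT/5: at [27, 74, 125, 142, 169, 177, 196, 214, 222, 231] ⇒ [32, 79, 130, 147, 174, 182, 201, 219, 227, 236]
  WciII CAGCC/0: at [2, 18, 41, 66, 150, 206] ⇒ [2, 18, 41, 66, 150, 206]

Pooled cuts: [2, 18, 32, 41, 56, 62, 66, 79, 96, 115, 130, 147, 150, 165, 174, 182, 201, 206, 219, 227, 236]

Fragments:
  [0,2): 2 bp
  [2,18): 16 bp
  [18,32): 14 bp
  [32,41): 9 bp
  [41,56): 15 bp
  [56,62): 6 bp
  [62,66): 4 bp
  [66,79): 13 bp
  [79,96): 17 bp
  [96,115): 19 bp
  [115,130): 15 bp
  [130,147): 17 bp
  [147,150): 3 bp
  [150,165): 15 bp
  [165,174): 9 bp
  [174,182): 8 bp
  [182,201): 19 bp
  [201,206): 5 bp
  [206,219): 13 bp
  [219,227): 8 bp
  [227,236): 9 bp
  [236,245): 9 bp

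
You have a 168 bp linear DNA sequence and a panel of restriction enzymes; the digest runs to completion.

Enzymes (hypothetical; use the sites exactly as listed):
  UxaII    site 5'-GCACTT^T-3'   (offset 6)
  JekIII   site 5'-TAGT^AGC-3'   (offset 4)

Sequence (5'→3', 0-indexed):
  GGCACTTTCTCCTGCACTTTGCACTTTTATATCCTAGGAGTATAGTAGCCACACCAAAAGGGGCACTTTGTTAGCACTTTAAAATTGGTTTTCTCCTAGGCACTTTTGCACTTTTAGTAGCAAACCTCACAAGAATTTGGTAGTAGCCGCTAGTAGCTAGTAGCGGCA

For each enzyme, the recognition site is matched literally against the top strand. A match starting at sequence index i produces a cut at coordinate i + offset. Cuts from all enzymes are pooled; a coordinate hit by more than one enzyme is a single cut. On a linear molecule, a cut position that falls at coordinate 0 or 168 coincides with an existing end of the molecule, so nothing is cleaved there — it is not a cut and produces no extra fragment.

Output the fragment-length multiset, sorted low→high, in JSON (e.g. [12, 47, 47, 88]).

[5,7,7,7,7,8,10,11,12,20,22,26,26]

Per-enzyme occurrences:
  UxaII (GCACTTT, off=6): starts [1, 13, 20, 62, 73, 99, 107] → cuts [7, 19, 26, 68, 79, 105, 113]
  JekIII (TAGTAGC, off=4): starts [42, 114, 140, 150, 157] → cuts [46, 118, 144, 154, 161]

Pooled cuts: [7, 19, 26, 46, 68, 79, 105, 113, 118, 144, 154, 161]

Fragment lengths:
  [0,7): 7 bp
  [7,19): 12 bp
  [19,26): 7 bp
  [26,46): 20 bp
  [46,68): 22 bp
  [68,79): 11 bp
  [79,105): 26 bp
  [105,113): 8 bp
  [113,118): 5 bp
  [118,144): 26 bp
  [144,154): 10 bp
  [154,161): 7 bp
  [161,168): 7 bp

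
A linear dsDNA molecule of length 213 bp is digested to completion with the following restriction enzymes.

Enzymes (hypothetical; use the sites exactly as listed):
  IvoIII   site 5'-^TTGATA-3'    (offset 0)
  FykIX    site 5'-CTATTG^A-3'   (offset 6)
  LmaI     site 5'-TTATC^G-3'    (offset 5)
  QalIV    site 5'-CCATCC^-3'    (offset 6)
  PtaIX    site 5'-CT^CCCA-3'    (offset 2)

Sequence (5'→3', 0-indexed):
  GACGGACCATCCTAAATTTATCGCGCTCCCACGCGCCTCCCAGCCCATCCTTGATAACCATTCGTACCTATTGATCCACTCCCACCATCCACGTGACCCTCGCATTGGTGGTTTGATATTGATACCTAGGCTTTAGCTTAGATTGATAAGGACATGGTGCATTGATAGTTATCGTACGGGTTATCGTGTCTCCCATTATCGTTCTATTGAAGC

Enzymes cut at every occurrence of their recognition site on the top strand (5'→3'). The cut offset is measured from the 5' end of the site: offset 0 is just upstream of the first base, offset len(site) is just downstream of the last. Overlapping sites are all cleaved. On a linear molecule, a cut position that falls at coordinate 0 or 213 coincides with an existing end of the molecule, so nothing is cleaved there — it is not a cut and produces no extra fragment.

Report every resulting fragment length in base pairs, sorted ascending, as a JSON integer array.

Scan for sites:
  IvoIII (TTGATA, off=0): starts [50, 112, 118, 142, 161] → cuts [50, 112, 118, 142, 161]
  FykIX (CTATTGA, off=6): starts [67, 203] → cuts [73, 209]
  LmaI (TTATCG, off=5): starts [17, 168, 180, 195] → cuts [22, 173, 185, 200]
  QalIV (CCATCC, off=6): starts [6, 44, 84] → cuts [12, 50, 90]
  PtaIX (CTCCCA, off=2): starts [25, 36, 78, 189] → cuts [27, 38, 80, 191]

Pooled cuts: [12, 22, 27, 38, 50, 73, 80, 90, 112, 118, 142, 161, 173, 185, 191, 200, 209]

Fragment lengths:
  [0,12): 12 bp
  [12,22): 10 bp
  [22,27): 5 bp
  [27,38): 11 bp
  [38,50): 12 bp
  [50,73): 23 bp
  [73,80): 7 bp
  [80,90): 10 bp
  [90,112): 22 bp
  [112,118): 6 bp
  [118,142): 24 bp
  [142,161): 19 bp
  [161,173): 12 bp
  [173,185): 12 bp
  [185,191): 6 bp
  [191,200): 9 bp
  [200,209): 9 bp
  [209,213): 4 bp

[4,5,6,6,7,9,9,10,10,11,12,12,12,12,19,22,23,24]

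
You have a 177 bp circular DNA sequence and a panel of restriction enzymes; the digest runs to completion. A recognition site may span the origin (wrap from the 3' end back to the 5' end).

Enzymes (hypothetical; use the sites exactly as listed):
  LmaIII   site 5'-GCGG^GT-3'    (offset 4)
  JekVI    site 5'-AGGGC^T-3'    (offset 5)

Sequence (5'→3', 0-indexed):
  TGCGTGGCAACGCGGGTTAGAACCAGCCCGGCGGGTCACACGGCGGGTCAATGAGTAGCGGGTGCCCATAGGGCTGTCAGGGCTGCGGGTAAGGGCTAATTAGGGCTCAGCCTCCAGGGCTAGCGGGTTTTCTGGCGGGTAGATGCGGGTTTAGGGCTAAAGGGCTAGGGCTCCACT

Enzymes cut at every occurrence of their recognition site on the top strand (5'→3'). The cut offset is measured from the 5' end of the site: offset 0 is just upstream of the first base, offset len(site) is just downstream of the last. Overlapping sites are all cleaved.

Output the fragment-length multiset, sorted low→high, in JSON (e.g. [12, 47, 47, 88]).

Scan for sites:
  LmaIII (GCGGGT, off=4): starts [11, 30, 42, 57, 84, 122, 134, 144] → cuts [15, 34, 46, 61, 88, 126, 138, 148]
  JekVI (AGGGCT, off=5): starts [69, 78, 91, 101, 115, 152, 160, 166] → cuts [74, 83, 96, 106, 120, 157, 165, 171]

Pooled cuts: [15, 34, 46, 61, 74, 83, 88, 96, 106, 120, 126, 138, 148, 157, 165, 171]

Fragments:
  15→34: 19 bp
  34→46: 12 bp
  46→61: 15 bp
  61→74: 13 bp
  74→83: 9 bp
  83→88: 5 bp
  88→96: 8 bp
  96→106: 10 bp
  106→120: 14 bp
  120→126: 6 bp
  126→138: 12 bp
  138→148: 10 bp
  148→157: 9 bp
  157→165: 8 bp
  165→171: 6 bp
  171→15 (wrap): 177-171+15 = 21 bp

[5,6,6,8,8,9,9,10,10,12,12,13,14,15,19,21]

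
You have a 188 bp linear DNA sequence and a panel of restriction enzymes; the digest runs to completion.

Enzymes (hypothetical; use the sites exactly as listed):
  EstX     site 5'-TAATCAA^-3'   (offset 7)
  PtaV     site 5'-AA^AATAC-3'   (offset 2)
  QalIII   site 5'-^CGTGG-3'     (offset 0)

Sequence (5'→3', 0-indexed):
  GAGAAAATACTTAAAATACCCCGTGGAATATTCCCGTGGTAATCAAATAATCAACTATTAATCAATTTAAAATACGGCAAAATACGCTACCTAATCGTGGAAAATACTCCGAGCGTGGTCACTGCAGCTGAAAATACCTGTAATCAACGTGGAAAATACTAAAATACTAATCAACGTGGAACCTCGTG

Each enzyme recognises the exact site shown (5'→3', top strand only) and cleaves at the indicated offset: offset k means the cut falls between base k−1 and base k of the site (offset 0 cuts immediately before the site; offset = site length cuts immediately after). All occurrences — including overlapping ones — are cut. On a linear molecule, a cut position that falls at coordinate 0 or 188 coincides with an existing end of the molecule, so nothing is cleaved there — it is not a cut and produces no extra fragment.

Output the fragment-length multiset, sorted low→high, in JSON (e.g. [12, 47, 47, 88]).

Site scan:
  EstX TAATCAA/7: at [39, 47, 58, 140, 167] ⇒ [46, 54, 65, 147, 174]
  PtaV AAAATAC/2: at [3, 12, 68, 78, 100, 130, 152, 160] ⇒ [5, 14, 70, 80, 102, 132, 154, 162]
  QalIII CGTGG/0: at [21, 34, 95, 113, 147, 174] ⇒ [21, 34, 95, 113, 147, 174]

All cut coordinates (distinct, sorted): [5, 14, 21, 34, 46, 54, 65, 70, 80, 95, 102, 113, 132, 147, 154, 162, 174]

Fragment lengths:
  [0,5): 5 bp
  [5,14): 9 bp
  [14,21): 7 bp
  [21,34): 13 bp
  [34,46): 12 bp
  [46,54): 8 bp
  [54,65): 11 bp
  [65,70): 5 bp
  [70,80): 10 bp
  [80,95): 15 bp
  [95,102): 7 bp
  [102,113): 11 bp
  [113,132): 19 bp
  [132,147): 15 bp
  [147,154): 7 bp
  [154,162): 8 bp
  [162,174): 12 bp
  [174,188): 14 bp

[5,5,7,7,7,8,8,9,10,11,11,12,12,13,14,15,15,19]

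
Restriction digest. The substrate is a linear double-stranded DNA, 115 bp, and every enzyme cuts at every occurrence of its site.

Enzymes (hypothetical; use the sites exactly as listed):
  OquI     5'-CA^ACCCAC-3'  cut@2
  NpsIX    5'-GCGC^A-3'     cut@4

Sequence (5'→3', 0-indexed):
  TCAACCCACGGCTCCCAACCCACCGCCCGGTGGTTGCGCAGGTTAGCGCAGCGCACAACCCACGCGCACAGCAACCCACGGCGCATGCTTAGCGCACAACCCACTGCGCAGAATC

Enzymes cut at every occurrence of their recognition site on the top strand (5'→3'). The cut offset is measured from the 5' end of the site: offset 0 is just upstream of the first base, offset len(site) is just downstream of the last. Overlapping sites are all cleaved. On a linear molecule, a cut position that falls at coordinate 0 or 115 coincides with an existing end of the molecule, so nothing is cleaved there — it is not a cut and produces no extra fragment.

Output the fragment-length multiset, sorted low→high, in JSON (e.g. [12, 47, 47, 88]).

Scan for sites:
  OquI CAACCCAC/2: at [1, 15, 55, 71, 96] ⇒ [3, 17, 57, 73, 98]
  NpsIX GCGCA/4: at [35, 45, 50, 63, 80, 91, 105] ⇒ [39, 49, 54, 67, 84, 95, 109]

Pooled cuts: [3, 17, 39, 49, 54, 57, 67, 73, 84, 95, 98, 109]

Fragments:
  [0,3): 3 bp
  [3,17): 14 bp
  [17,39): 22 bp
  [39,49): 10 bp
  [49,54): 5 bp
  [54,57): 3 bp
  [57,67): 10 bp
  [67,73): 6 bp
  [73,84): 11 bp
  [84,95): 11 bp
  [95,98): 3 bp
  [98,109): 11 bp
  [109,115): 6 bp

[3,3,3,5,6,6,10,10,11,11,11,14,22]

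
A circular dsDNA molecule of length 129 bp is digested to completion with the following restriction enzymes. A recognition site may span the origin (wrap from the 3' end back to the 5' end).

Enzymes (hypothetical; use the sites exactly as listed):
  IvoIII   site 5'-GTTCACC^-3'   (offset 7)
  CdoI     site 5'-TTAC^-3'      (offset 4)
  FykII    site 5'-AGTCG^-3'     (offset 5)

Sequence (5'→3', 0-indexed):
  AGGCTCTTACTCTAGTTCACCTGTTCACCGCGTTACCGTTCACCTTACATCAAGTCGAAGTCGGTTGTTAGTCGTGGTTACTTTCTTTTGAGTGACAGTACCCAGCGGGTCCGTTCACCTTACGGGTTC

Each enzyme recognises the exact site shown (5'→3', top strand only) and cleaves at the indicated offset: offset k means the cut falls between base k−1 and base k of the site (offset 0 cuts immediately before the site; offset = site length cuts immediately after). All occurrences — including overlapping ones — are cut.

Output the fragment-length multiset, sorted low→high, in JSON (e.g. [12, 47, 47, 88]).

Site scan:
  IvoIII GTTCACC/7: at [14, 22, 37, 112] ⇒ [21, 29, 44, 119]
  CdoI TTAC/4: at [6, 32, 44, 77, 119] ⇒ [10, 36, 48, 81, 123]
  FykII AGTCG/5: at [52, 58, 69] ⇒ [57, 63, 74]

All cut coordinates (distinct, sorted): [10, 21, 29, 36, 44, 48, 57, 63, 74, 81, 119, 123]

Fragment lengths:
  10→21: 11 bp
  21→29: 8 bp
  29→36: 7 bp
  36→44: 8 bp
  44→48: 4 bp
  48→57: 9 bp
  57→63: 6 bp
  63→74: 11 bp
  74→81: 7 bp
  81→119: 38 bp
  119→123: 4 bp
  123→10 (wrap): 129-123+10 = 16 bp

[4,4,6,7,7,8,8,9,11,11,16,38]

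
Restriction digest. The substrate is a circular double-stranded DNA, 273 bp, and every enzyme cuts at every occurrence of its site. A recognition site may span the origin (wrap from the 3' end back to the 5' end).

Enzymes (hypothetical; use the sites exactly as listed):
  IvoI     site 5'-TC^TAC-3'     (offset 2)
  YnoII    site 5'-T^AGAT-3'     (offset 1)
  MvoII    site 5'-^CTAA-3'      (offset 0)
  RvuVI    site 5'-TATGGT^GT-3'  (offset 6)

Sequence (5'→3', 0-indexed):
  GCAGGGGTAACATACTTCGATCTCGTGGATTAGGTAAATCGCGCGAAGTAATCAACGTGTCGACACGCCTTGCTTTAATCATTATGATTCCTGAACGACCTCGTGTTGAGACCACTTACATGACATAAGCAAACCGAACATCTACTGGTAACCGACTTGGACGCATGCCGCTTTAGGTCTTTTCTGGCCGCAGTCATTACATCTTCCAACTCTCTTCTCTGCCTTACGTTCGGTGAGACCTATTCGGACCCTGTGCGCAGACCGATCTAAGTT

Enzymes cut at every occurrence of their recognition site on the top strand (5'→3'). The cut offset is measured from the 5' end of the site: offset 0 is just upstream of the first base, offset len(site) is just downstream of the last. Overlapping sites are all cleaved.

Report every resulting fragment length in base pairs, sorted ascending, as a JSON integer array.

Per-enzyme occurrences:
  IvoI (TCTAC, off=2): starts [140] → cuts [142]
  YnoII (TAGAT, off=1): no sites
  MvoII (CTAA, off=0): starts [266] → cuts [266]
  RvuVI (TATGGTGT, off=6): no sites

Pooled cuts: [142, 266]

Fragments:
  142→266: 124 bp
  266→142 (wrap): 273-266+142 = 149 bp

[124,149]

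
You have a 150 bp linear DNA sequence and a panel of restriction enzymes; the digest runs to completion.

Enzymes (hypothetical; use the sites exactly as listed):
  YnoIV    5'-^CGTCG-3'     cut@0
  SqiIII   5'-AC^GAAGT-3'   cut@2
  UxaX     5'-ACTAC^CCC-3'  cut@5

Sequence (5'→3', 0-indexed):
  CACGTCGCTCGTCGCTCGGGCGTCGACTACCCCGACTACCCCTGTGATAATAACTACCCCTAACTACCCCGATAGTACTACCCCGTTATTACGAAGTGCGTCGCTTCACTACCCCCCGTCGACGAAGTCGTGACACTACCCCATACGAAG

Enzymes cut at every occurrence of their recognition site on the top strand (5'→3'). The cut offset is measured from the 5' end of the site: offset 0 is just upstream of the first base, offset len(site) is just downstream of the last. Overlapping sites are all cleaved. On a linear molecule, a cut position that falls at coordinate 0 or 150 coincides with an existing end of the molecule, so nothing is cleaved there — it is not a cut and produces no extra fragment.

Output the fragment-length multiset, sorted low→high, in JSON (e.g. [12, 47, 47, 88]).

[2,4,6,7,7,9,10,10,11,11,11,14,14,16,18]

Site scan:
  YnoIV CGTCG/0: at [2, 9, 20, 98, 116] ⇒ [2, 9, 20, 98, 116]
  SqiIII ACGAAGT/2: at [90, 121] ⇒ [92, 123]
  UxaX ACTACCCC/5: at [25, 34, 52, 62, 76, 107, 134] ⇒ [30, 39, 57, 67, 81, 112, 139]

Pooled cuts: [2, 9, 20, 30, 39, 57, 67, 81, 92, 98, 112, 116, 123, 139]

Fragments:
  [0,2): 2 bp
  [2,9): 7 bp
  [9,20): 11 bp
  [20,30): 10 bp
  [30,39): 9 bp
  [39,57): 18 bp
  [57,67): 10 bp
  [67,81): 14 bp
  [81,92): 11 bp
  [92,98): 6 bp
  [98,112): 14 bp
  [112,116): 4 bp
  [116,123): 7 bp
  [123,139): 16 bp
  [139,150): 11 bp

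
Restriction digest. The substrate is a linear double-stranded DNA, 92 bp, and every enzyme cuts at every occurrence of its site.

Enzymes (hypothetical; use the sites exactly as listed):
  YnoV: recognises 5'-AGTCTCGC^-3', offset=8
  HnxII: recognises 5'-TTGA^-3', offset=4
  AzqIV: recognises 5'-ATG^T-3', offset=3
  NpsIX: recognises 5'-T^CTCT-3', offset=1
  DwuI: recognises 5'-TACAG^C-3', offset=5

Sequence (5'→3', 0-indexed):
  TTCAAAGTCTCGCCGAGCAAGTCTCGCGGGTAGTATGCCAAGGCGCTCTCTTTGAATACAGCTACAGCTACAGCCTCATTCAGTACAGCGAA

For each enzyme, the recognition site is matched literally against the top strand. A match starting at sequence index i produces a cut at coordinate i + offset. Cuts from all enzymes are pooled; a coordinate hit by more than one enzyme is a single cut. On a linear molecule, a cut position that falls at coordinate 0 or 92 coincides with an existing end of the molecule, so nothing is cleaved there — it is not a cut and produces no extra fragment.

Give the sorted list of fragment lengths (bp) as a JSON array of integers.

Site scan:
  YnoV (AGTCTCGC, off=8): starts [5, 19] → cuts [13, 27]
  HnxII (TTGA, off=4): starts [51] → cuts [55]
  AzqIV (ATGT, off=3): no sites
  NpsIX (TCTCT, off=1): starts [46] → cuts [47]
  DwuI (TACAGC, off=5): starts [56, 62, 68, 83] → cuts [61, 67, 73, 88]

Pooled cuts: [13, 27, 47, 55, 61, 67, 73, 88]

Fragment lengths:
  [0,13): 13 bp
  [13,27): 14 bp
  [27,47): 20 bp
  [47,55): 8 bp
  [55,61): 6 bp
  [61,67): 6 bp
  [67,73): 6 bp
  [73,88): 15 bp
  [88,92): 4 bp

[4,6,6,6,8,13,14,15,20]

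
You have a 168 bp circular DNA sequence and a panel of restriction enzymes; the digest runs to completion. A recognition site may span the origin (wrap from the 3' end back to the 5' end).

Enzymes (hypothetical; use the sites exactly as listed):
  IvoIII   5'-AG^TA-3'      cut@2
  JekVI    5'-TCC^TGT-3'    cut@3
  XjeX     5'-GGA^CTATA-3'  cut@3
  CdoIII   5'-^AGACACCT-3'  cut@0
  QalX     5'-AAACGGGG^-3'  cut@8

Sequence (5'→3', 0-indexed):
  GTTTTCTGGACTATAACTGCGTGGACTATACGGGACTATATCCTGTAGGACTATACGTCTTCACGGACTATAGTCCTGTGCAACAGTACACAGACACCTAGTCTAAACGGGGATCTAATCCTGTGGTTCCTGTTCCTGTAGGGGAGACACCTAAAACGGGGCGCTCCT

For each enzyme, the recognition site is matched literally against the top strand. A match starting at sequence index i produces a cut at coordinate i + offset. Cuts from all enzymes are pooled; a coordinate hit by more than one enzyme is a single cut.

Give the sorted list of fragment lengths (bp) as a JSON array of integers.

[5,6,6,7,8,8,9,9,9,10,10,11,15,17,17,21]

Per-enzyme occurrences:
  IvoIII (AGTA, off=2): starts [84] → cuts [86]
  JekVI (TCCTGT, off=3): starts [40, 73, 118, 127, 133, 164] → cuts [43, 76, 121, 130, 136, 167]
  XjeX (GGACTATA, off=3): starts [7, 22, 32, 47, 64] → cuts [10, 25, 35, 50, 67]
  CdoIII (AGACACCT, off=0): starts [91, 144] → cuts [91, 144]
  QalX (AAACGGGG, off=8): starts [104, 153] → cuts [112, 161]

All cut coordinates (distinct, sorted): [10, 25, 35, 43, 50, 67, 76, 86, 91, 112, 121, 130, 136, 144, 161, 167]

Fragments:
  10→25: 15 bp
  25→35: 10 bp
  35→43: 8 bp
  43→50: 7 bp
  50→67: 17 bp
  67→76: 9 bp
  76→86: 10 bp
  86→91: 5 bp
  91→112: 21 bp
  112→121: 9 bp
  121→130: 9 bp
  130→136: 6 bp
  136→144: 8 bp
  144→161: 17 bp
  161→167: 6 bp
  167→10 (wrap): 168-167+10 = 11 bp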